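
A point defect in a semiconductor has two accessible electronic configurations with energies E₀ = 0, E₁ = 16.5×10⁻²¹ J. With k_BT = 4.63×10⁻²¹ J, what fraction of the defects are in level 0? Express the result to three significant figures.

0.972

Eᵢ/kT = 0, 3.5637.
Z = Σ e^(−Eᵢ/kT) = e^(−0) + e^(−3.5637) = 1.0000 + 0.028334 = 1.0283.
P₀ = e^(−E₀/kT) / Z = 1.0000/1.0283 = 0.972.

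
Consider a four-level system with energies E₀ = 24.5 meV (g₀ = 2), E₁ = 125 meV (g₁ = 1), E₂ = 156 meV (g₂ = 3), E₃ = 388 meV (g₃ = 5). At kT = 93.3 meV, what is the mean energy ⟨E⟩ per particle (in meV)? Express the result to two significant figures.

Eᵢ/kT = 0.2626, 1.340, 1.672, 4.159.
Z = Σ gᵢe^(−Eᵢ/kT) = 2·e^(−0.2626) + 1·e^(−1.340) + 3·e^(−1.672) + 5·e^(−4.159) = 1.538 + 0.2618 + 0.5636 + 0.07812 = 2.442.
⟨E⟩ = Σ Eᵢ gᵢe^(−Eᵢ/kT) / Z = (24.5·1.538 + 125·0.2618 + 156·0.5636 + 388·0.07812) / 2.442 = 77 meV.

77 meV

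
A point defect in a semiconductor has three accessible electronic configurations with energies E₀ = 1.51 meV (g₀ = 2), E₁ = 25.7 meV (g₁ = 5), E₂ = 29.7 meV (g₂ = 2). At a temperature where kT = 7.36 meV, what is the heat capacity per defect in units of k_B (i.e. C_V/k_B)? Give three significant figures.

Eᵢ/kT = 0.20516, 3.4918, 4.0353.
Z = Σ gᵢe^(−Eᵢ/kT) = 2·e^(−0.20516) + 5·e^(−3.4918) + 2·e^(−4.0353) = 1.6290 + 0.15223 + 0.035361 = 1.8166.
⟨E⟩ = 4.0858 meV, ⟨E²⟩ = 74.564 meV².
C_V/k_B = (⟨E²⟩ − ⟨E⟩²)/(kT)² = (74.564 − 16.694)/54.170 = 1.07.

1.07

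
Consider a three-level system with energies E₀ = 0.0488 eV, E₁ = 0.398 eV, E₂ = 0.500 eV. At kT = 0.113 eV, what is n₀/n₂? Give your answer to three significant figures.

54.2

n₀/n₂ = exp[−(E₀−E₂)/kT] = exp(−(-0.4512 eV)/(0.113 eV)) = exp(3.9929) = 54.2.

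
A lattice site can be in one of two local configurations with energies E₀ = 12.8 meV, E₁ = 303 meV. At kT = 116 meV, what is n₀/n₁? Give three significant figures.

12.2

n₀/n₁ = exp[−(E₀−E₁)/kT] = exp(−(-290.2 meV)/(116 meV)) = exp(2.5017) = 12.2.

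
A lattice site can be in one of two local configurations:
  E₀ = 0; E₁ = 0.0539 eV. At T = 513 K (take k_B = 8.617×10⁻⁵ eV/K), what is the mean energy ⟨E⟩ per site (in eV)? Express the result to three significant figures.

0.0123 eV

k_BT = 8.617×10⁻⁵ × 513 K = 0.044205 eV.
Eᵢ/kT = 0, 1.2193.
Z = Σ e^(−Eᵢ/kT) = e^(−0) + e^(−1.2193) = 1.0000 + 0.29544 = 1.2954.
⟨E⟩ = Σ Eᵢ e^(−Eᵢ/kT) / Z = (0·1.0000 + 0.0539·0.29544) / 1.2954 = 0.0123 eV.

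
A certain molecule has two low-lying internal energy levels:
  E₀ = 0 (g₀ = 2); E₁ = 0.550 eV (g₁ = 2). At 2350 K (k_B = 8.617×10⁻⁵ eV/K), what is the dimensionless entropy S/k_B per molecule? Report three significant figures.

0.926

k_BT = 8.617×10⁻⁵ × 2350 K = 0.20250 eV.
Eᵢ/kT = 0, 2.7160.
Z = Σ gᵢe^(−Eᵢ/kT) = 2·e^(−0) + 2·e^(−2.7160) = 2.0000 + 0.13228 = 2.1323.
⟨E⟩ = Σ EᵢPᵢ = 0.034120 eV.
S/k_B = ln Z + ⟨E⟩/kT = ln(2.1323) + 0.034120/0.20250 = 0.75720 + 0.16849 = 0.926.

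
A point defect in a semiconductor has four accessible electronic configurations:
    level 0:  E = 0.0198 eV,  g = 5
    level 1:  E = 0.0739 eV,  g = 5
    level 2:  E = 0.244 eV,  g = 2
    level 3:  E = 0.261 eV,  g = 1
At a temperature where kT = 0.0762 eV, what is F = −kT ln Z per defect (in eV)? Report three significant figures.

-0.135 eV

Eᵢ/kT = 0.25984, 0.96982, 3.2021, 3.4252.
Z = Σ gᵢe^(−Eᵢ/kT) = 5·e^(−0.25984) + 5·e^(−0.96982) + 2·e^(−3.2021) + 1·e^(−3.4252) = 3.8559 + 1.8958 + 0.081353 + 0.032543 = 5.8656.
F = −kT ln Z = −0.0762 × ln(5.8656) = −0.0762 × 1.7691 = -0.135 eV.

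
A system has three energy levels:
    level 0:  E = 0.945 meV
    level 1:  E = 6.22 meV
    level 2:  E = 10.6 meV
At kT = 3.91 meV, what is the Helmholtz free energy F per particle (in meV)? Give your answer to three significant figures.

Eᵢ/kT = 0.24169, 1.5908, 2.7110.
Z = Σ e^(−Eᵢ/kT) = e^(−0.24169) + e^(−1.5908) + e^(−2.7110) = 0.78530 + 0.20376 + 0.066470 = 1.0555.
F = −kT ln Z = −3.91 × ln(1.0555) = −3.91 × 0.054015 = -0.211 meV.

-0.211 meV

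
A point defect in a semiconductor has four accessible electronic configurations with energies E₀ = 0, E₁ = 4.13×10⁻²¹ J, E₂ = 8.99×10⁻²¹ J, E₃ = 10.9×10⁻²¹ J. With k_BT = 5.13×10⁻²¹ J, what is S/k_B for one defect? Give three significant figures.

1.08

Eᵢ/kT = 0, 0.80507, 1.7524, 2.1248.
Z = Σ e^(−Eᵢ/kT) = e^(−0) + e^(−0.80507) + e^(−1.7524) + e^(−2.1248) = 1.0000 + 0.44706 + 0.17336 + 0.11946 = 1.7399.
⟨E⟩ = Σ EᵢPᵢ = 2.7053 ×10⁻²¹ J.
S/k_B = ln Z + ⟨E⟩/kT = ln(1.7399) + 2.7053/5.13 = 0.55383 + 0.52735 = 1.08.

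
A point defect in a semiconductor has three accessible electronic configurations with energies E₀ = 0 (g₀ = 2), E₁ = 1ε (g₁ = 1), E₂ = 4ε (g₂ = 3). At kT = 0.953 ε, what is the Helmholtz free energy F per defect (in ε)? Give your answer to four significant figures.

-0.8324 ε

Eᵢ/kT = 0, 1.04932, 4.19727.
Z = Σ gᵢe^(−Eᵢ/kT) = 2·e^(−0) + 1·e^(−1.04932) + 3·e^(−4.19727) = 2.00000 + 0.350176 + 0.0451097 = 2.39529.
F = −kT ln Z = −0.953 × ln(2.39529) = −0.953 × 0.873504 = -0.8324 ε.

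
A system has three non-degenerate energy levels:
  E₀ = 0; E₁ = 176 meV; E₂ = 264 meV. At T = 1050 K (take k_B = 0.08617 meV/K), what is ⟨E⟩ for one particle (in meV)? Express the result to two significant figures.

k_BT = 0.08617 × 1050 K = 90.48 meV.
Eᵢ/kT = 0, 1.945, 2.918.
Z = Σ e^(−Eᵢ/kT) = e^(−0) + e^(−1.945) + e^(−2.918) = 1.000 + 0.1430 + 0.05404 = 1.197.
⟨E⟩ = Σ Eᵢ e^(−Eᵢ/kT) / Z = (0·1.000 + 176·0.1430 + 264·0.05404) / 1.197 = 33 meV.

33 meV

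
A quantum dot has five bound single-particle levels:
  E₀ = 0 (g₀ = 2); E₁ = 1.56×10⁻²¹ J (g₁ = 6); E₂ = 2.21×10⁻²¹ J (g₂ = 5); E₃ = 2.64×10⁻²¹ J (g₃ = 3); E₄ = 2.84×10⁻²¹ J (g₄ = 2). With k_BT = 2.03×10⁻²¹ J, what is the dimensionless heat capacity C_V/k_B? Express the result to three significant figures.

Eᵢ/kT = 0, 0.76847, 1.0887, 1.3005, 1.3990.
Z = Σ gᵢe^(−Eᵢ/kT) = 2·e^(−0) + 6·e^(−0.76847) + 5·e^(−1.0887) + 3·e^(−1.3005) + 2·e^(−1.3990) = 2.0000 + 2.7823 + 1.6833 + 0.81719 + 0.49369 = 7.7765.
⟨E⟩ = 1.4942, ⟨E²⟩ = 3.1724.
C_V/k_B = (⟨E²⟩ − ⟨E⟩²)/(kT)² = (3.1724 − 2.2326)/4.1209 = 0.228.

0.228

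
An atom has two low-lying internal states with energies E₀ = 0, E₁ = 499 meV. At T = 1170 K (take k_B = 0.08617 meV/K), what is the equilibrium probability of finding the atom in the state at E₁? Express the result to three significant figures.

0.00704

k_BT = 0.08617 × 1170 K = 100.82 meV.
Eᵢ/kT = 0, 4.9494.
Z = Σ e^(−Eᵢ/kT) = e^(−0) + e^(−4.9494) = 1.0000 + 0.0070877 = 1.0071.
P₁ = e^(−E₁/kT) / Z = 0.0070877/1.0071 = 0.00704.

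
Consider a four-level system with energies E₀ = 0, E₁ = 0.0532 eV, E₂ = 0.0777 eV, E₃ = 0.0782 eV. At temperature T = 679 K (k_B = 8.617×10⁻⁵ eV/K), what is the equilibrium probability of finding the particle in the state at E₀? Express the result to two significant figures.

k_BT = 8.617×10⁻⁵ × 679 K = 0.05851 eV.
Eᵢ/kT = 0, 0.9092, 1.328, 1.337.
Z = Σ e^(−Eᵢ/kT) = e^(−0) + e^(−0.9092) + e^(−1.328) + e^(−1.337) = 1.000 + 0.4028 + 0.2650 + 0.2626 = 1.930.
P₀ = e^(−E₀/kT) / Z = 1.000/1.930 = 0.52.

0.52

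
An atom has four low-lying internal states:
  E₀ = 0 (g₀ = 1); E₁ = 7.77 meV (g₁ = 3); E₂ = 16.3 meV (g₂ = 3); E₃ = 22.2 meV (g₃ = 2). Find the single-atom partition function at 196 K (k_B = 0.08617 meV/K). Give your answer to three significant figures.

k_BT = 0.08617 × 196 K = 16.889 meV.
Eᵢ/kT = 0, 0.46006, 0.96513, 1.3145.
Z = Σ gᵢe^(−Eᵢ/kT) = 1·e^(−0) + 3·e^(−0.46006) + 3·e^(−0.96513) + 2·e^(−1.3145) = 1.0000 + 1.8937 + 1.1428 + 0.53722 = 4.5737.

Z = 4.57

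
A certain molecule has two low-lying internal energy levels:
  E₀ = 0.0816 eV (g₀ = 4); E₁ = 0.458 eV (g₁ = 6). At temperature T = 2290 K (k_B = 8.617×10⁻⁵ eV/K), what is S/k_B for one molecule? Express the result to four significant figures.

1.935

k_BT = 8.617×10⁻⁵ × 2290 K = 0.197329 eV.
Eᵢ/kT = 0.413523, 2.32100.
Z = Σ gᵢe^(−Eᵢ/kT) = 4·e^(−0.413523) + 6·e^(−2.32100) = 2.64527 + 0.589052 = 3.23432.
⟨E⟩ = Σ EᵢPᵢ = 0.150152 eV.
S/k_B = ln Z + ⟨E⟩/kT = ln(3.23432) + 0.150152/0.197329 = 1.17382 + 0.760922 = 1.935.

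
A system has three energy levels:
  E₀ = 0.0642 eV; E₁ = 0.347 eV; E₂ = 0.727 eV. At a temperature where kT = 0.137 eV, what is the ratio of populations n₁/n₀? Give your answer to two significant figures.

0.13

n₁/n₀ = exp[−(E₁−E₀)/kT] = exp(−(0.2828 eV)/(0.137 eV)) = exp(-2.064) = 0.13.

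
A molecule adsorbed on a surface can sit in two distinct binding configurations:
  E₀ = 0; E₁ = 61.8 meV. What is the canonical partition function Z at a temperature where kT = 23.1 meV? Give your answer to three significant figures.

Z = 1.07

Eᵢ/kT = 0, 2.6753.
Z = Σ e^(−Eᵢ/kT) = e^(−0) + e^(−2.6753) = 1.0000 + 0.068886 = 1.0689.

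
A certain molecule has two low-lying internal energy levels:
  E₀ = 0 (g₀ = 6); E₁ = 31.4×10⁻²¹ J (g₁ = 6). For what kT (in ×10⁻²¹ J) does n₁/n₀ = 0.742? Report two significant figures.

110 ×10⁻²¹ J

n₁/n₀ = (g₁/g₀) exp[−(E₁−E₀)/kT] = 0.742.
⇒ (E₁−E₀)/kT = ln((6/6)/0.742) = ln(1.348) = 0.2986.
kT = 31.4 ×10⁻²¹ J / 0.2986 = 110 ×10⁻²¹ J.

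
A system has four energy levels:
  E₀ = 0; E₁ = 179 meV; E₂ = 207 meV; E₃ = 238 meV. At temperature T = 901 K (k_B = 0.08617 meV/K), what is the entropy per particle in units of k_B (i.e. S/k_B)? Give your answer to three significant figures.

k_BT = 0.08617 × 901 K = 77.639 meV.
Eᵢ/kT = 0, 2.3055, 2.6662, 3.0655.
Z = Σ e^(−Eᵢ/kT) = e^(−0) + e^(−2.3055) + e^(−2.6662) + e^(−3.0655) = 1.0000 + 0.099709 + 0.069516 + 0.046631 = 1.2159.
⟨E⟩ = Σ EᵢPᵢ = 35.641 meV.
S/k_B = ln Z + ⟨E⟩/kT = ln(1.2159) + 35.641/77.639 = 0.19548 + 0.45906 = 0.655.

0.655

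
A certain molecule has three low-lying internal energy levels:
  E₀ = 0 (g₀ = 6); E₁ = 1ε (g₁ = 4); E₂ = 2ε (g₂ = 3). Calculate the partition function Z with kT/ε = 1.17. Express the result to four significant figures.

Eᵢ/kT = 0, 0.854701, 1.70940.
Z = Σ gᵢe^(−Eᵢ/kT) = 6·e^(−0) + 4·e^(−0.854701) + 3·e^(−1.70940) = 6.00000 + 1.70164 + 0.542923 = 8.24456.

Z = 8.245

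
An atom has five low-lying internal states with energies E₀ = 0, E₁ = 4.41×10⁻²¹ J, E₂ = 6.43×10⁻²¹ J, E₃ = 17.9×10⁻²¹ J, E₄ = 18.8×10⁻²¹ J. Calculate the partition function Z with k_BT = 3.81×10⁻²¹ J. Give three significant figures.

Eᵢ/kT = 0, 1.1575, 1.6877, 4.6982, 4.9344.
Z = Σ e^(−Eᵢ/kT) = e^(−0) + e^(−1.1575) + e^(−1.6877) + e^(−4.6982) + e^(−4.9344) = 1.0000 + 0.31427 + 0.18494 + 0.0091117 + 0.0071948 = 1.5155.

Z = 1.52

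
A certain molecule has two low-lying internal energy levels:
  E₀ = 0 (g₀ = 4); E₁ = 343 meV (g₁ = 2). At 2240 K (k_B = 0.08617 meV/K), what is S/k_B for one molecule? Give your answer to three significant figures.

1.61

k_BT = 0.08617 × 2240 K = 193.02 meV.
Eᵢ/kT = 0, 1.7770.
Z = Σ gᵢe^(−Eᵢ/kT) = 4·e^(−0) + 2·e^(−1.7770) = 4.0000 + 0.33829 = 4.3383.
⟨E⟩ = Σ EᵢPᵢ = 26.746 meV.
S/k_B = ln Z + ⟨E⟩/kT = ln(4.3383) + 26.746/193.02 = 1.4675 + 0.13857 = 1.61.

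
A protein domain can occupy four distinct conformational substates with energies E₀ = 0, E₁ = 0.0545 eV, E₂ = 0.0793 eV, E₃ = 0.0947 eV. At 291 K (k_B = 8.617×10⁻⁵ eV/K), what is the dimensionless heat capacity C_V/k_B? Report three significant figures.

0.935

k_BT = 8.617×10⁻⁵ × 291 K = 0.025075 eV.
Eᵢ/kT = 0, 2.1735, 3.1625, 3.7767.
Z = Σ e^(−Eᵢ/kT) = e^(−0) + e^(−2.1735) + e^(−3.1625) + e^(−3.7767) = 1.0000 + 0.11378 + 0.042320 + 0.022898 = 1.1790.
⟨E⟩ = 0.0099452 eV, ⟨E²⟩ = 0.00068654 eV².
C_V/k_B = (⟨E²⟩ − ⟨E⟩²)/(kT)² = (0.00068654 − 0.000098907)/0.00062876 = 0.935.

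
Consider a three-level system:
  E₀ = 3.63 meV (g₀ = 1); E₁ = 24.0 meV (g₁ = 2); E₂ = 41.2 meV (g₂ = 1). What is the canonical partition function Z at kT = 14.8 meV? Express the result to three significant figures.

Eᵢ/kT = 0.24527, 1.6216, 2.7838.
Z = Σ gᵢe^(−Eᵢ/kT) = 1·e^(−0.24527) + 2·e^(−1.6216) + 1·e^(−2.7838) = 0.78249 + 0.39516 + 0.061803 = 1.2395.

Z = 1.24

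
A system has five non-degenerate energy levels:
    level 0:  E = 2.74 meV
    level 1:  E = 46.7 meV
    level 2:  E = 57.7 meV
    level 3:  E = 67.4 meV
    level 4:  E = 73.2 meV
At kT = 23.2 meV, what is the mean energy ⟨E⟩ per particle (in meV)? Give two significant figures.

17 meV

Eᵢ/kT = 0.1181, 2.013, 2.487, 2.905, 3.155.
Z = Σ e^(−Eᵢ/kT) = e^(−0.1181) + e^(−2.013) + e^(−2.487) + e^(−2.905) + e^(−3.155) = 0.8886 + 0.1336 + 0.08316 + 0.05475 + 0.04264 = 1.203.
⟨E⟩ = Σ Eᵢ e^(−Eᵢ/kT) / Z = (2.74·0.8886 + 46.7·0.1336 + 57.7·0.08316 + 67.4·0.05475 + 73.2·0.04264) / 1.203 = 17 meV.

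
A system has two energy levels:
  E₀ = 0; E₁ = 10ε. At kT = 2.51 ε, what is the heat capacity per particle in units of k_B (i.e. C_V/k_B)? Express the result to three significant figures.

0.285

Eᵢ/kT = 0, 3.9841.
Z = Σ e^(−Eᵢ/kT) = e^(−0) + e^(−3.9841) = 1.0000 + 0.018609 = 1.0186.
⟨E⟩ = 0.18269 ε, ⟨E²⟩ = 1.8269 ε².
C_V/k_B = (⟨E²⟩ − ⟨E⟩²)/(kT)² = (1.8269 − 0.033376)/6.3001 = 0.285.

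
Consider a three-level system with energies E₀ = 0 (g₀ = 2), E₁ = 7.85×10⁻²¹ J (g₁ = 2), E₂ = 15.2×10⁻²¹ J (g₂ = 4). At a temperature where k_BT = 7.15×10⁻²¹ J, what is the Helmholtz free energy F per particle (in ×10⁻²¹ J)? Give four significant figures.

-8.191 ×10⁻²¹ J

Eᵢ/kT = 0, 1.09790, 2.12587.
Z = Σ gᵢe^(−Eᵢ/kT) = 2·e^(−0) + 2·e^(−1.09790) + 4·e^(−2.12587) = 2.00000 + 0.667142 + 0.477316 = 3.14446.
F = −kT ln Z = −7.15 × ln(3.14446) = −7.15 × 1.14564 = -8.191 ×10⁻²¹ J.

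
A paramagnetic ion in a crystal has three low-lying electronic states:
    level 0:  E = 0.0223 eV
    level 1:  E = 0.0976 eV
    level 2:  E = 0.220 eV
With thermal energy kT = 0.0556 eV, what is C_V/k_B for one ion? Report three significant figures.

0.526

Eᵢ/kT = 0.40108, 1.7554, 3.9568.
Z = Σ e^(−Eᵢ/kT) = e^(−0.40108) + e^(−1.7554) + e^(−3.9568) = 0.66960 + 0.17284 + 0.019124 = 0.86156.
⟨E⟩ = 0.041795 eV, ⟨E²⟩ = 0.0033718 eV².
C_V/k_B = (⟨E²⟩ − ⟨E⟩²)/(kT)² = (0.0033718 − 0.0017468)/0.0030914 = 0.526.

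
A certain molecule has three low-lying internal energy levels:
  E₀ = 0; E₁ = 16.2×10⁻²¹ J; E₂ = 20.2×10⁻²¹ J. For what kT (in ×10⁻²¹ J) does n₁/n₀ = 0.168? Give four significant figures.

n₁/n₀ = exp[−(E₁−E₀)/kT] = 0.168.
⇒ (E₁−E₀)/kT = ln(1/0.168) = ln(5.95238) = 1.78379.
kT = 16.2 ×10⁻²¹ J / 1.78379 = 9.082 ×10⁻²¹ J.

9.082 ×10⁻²¹ J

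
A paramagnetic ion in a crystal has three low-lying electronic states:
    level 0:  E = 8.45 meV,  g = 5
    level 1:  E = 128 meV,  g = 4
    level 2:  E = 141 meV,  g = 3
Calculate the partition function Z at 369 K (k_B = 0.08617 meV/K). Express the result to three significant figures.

k_BT = 0.08617 × 369 K = 31.797 meV.
Eᵢ/kT = 0.26575, 4.0255, 4.4344.
Z = Σ gᵢe^(−Eᵢ/kT) = 5·e^(−0.26575) + 4·e^(−4.0255) + 3·e^(−4.4344) = 3.8332 + 0.071418 + 0.035587 = 3.9402.

Z = 3.94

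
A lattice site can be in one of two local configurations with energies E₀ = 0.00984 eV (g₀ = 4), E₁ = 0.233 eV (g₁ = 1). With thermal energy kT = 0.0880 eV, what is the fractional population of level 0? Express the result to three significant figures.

Eᵢ/kT = 0.11182, 2.6477.
Z = Σ gᵢe^(−Eᵢ/kT) = 4·e^(−0.11182) + 1·e^(−2.6477) = 3.5768 + 0.070814 = 3.6476.
P₀ = g₀ e^(−E₀/kT) / Z = 3.5768/3.6476 = 0.981.

0.981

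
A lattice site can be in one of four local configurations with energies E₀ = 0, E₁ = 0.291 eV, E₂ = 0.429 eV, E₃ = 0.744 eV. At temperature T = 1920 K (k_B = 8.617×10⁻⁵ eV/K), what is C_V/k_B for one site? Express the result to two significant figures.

0.81

k_BT = 8.617×10⁻⁵ × 1920 K = 0.1654 eV.
Eᵢ/kT = 0, 1.759, 2.594, 4.498.
Z = Σ e^(−Eᵢ/kT) = e^(−0) + e^(−1.759) + e^(−2.594) + e^(−4.498) = 1.000 + 0.1722 + 0.07472 + 0.01113 = 1.258.
⟨E⟩ = 0.07190 eV, ⟨E²⟩ = 0.02742 eV².
C_V/k_B = (⟨E²⟩ − ⟨E⟩²)/(kT)² = (0.02742 − 0.005170)/0.02736 = 0.81.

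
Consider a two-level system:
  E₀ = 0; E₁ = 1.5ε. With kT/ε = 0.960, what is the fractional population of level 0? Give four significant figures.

0.8267

Eᵢ/kT = 0, 1.56250.
Z = Σ e^(−Eᵢ/kT) = e^(−0) + e^(−1.56250) = 1.00000 + 0.209611 = 1.20961.
P₀ = e^(−E₀/kT) / Z = 1.00000/1.20961 = 0.8267.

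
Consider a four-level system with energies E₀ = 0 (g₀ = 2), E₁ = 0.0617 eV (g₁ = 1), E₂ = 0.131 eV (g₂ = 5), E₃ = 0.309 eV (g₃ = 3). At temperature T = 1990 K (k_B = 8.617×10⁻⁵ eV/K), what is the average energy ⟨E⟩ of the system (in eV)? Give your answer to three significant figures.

0.0907 eV

k_BT = 8.617×10⁻⁵ × 1990 K = 0.17148 eV.
Eᵢ/kT = 0, 0.35981, 0.76394, 1.8020.
Z = Σ gᵢe^(−Eᵢ/kT) = 2·e^(−0) + 1·e^(−0.35981) + 5·e^(−0.76394) + 3·e^(−1.8020) = 2.0000 + 0.69781 + 2.3291 + 0.49491 = 5.5218.
⟨E⟩ = Σ Eᵢ gᵢe^(−Eᵢ/kT) / Z = (0·2.0000 + 0.0617·0.69781 + 0.131·2.3291 + 0.309·0.49491) / 5.5218 = 0.0907 eV.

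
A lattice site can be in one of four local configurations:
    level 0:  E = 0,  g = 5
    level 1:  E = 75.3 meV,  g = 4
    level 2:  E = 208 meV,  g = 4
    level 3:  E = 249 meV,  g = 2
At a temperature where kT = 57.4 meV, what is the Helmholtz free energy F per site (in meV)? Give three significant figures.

-105 meV

Eᵢ/kT = 0, 1.3118, 3.6237, 4.3380.
Z = Σ gᵢe^(−Eᵢ/kT) = 5·e^(−0) + 4·e^(−1.3118) + 4·e^(−3.6237) + 2·e^(−4.3380) = 5.0000 + 1.0773 + 0.10674 + 0.026125 = 6.2102.
F = −kT ln Z = −57.4 × ln(6.2102) = −57.4 × 1.8262 = -105 meV.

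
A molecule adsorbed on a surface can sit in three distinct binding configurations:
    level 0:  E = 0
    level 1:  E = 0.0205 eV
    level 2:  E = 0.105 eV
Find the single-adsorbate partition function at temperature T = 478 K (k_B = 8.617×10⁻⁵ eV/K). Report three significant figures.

k_BT = 8.617×10⁻⁵ × 478 K = 0.041189 eV.
Eᵢ/kT = 0, 0.49771, 2.5492.
Z = Σ e^(−Eᵢ/kT) = e^(−0) + e^(−0.49771) + e^(−2.5492) = 1.0000 + 0.60792 + 0.078144 = 1.6861.

Z = 1.69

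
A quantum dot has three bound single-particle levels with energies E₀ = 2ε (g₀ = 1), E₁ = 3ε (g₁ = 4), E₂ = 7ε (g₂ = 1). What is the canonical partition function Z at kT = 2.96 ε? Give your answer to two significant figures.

Z = 2.1

Eᵢ/kT = 0.6757, 1.014, 2.365.
Z = Σ gᵢe^(−Eᵢ/kT) = 1·e^(−0.6757) + 4·e^(−1.014) + 1·e^(−2.365) = 0.5088 + 1.451 + 0.09395 = 2.054.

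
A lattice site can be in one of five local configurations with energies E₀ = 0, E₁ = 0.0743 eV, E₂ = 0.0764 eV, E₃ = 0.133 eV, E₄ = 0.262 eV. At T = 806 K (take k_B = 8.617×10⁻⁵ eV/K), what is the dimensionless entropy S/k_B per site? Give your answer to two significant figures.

1.2

k_BT = 8.617×10⁻⁵ × 806 K = 0.06945 eV.
Eᵢ/kT = 0, 1.070, 1.100, 1.915, 3.772.
Z = Σ e^(−Eᵢ/kT) = e^(−0) + e^(−1.070) + e^(−1.100) + e^(−1.915) + e^(−3.772) = 1.000 + 0.3430 + 0.3329 + 0.1473 + 0.02301 = 1.846.
⟨E⟩ = Σ EᵢPᵢ = 0.04146 eV.
S/k_B = ln Z + ⟨E⟩/kT = ln(1.846) + 0.04146/0.06945 = 0.6130 + 0.5970 = 1.2.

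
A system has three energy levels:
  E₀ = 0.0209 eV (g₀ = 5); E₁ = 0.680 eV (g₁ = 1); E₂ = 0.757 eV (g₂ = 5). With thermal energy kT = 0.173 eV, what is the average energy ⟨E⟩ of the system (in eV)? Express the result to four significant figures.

Eᵢ/kT = 0.120809, 3.93064, 4.37572.
Z = Σ gᵢe^(−Eᵢ/kT) = 5·e^(−0.120809) + 1·e^(−3.93064) + 5·e^(−4.37572) = 4.43102 + 0.0196311 + 0.0628954 = 4.51355.
⟨E⟩ = Σ Eᵢ gᵢe^(−Eᵢ/kT) / Z = (0.0209·4.43102 + 0.680·0.0196311 + 0.757·0.0628954) / 4.51355 = 0.03402 eV.

0.03402 eV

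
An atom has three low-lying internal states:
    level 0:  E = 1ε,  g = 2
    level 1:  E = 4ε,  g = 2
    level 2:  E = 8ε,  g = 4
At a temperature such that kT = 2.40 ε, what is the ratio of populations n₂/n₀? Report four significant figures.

0.1082

n₂/n₀ = (g₂/g₀) exp[−(E₂−E₀)/kT] = (4/2) × exp(−(7ε)/(2.40ε)) = (4/2) × exp(-2.91667) = 0.1082.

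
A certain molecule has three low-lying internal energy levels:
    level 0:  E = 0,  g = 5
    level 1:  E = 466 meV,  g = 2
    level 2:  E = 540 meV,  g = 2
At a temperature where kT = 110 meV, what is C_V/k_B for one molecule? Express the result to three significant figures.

0.172

Eᵢ/kT = 0, 4.2364, 4.9091.
Z = Σ gᵢe^(−Eᵢ/kT) = 5·e^(−0) + 2·e^(−4.2364) + 2·e^(−4.9091) = 5.0000 + 0.028919 + 0.014758 = 5.0437.
⟨E⟩ = 4.2520 meV, ⟨E²⟩ = 2098.3 meV².
C_V/k_B = (⟨E²⟩ − ⟨E⟩²)/(kT)² = (2098.3 − 18.080)/12100 = 0.172.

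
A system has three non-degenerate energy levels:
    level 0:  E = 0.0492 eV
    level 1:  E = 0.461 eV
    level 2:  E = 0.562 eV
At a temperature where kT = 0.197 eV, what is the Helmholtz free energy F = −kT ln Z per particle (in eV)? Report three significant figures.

Eᵢ/kT = 0.24975, 2.3401, 2.8528.
Z = Σ e^(−Eᵢ/kT) = e^(−0.24975) + e^(−2.3401) + e^(−2.8528) = 0.77900 + 0.096318 + 0.057683 = 0.93300.
F = −kT ln Z = −0.197 × ln(0.93300) = −0.197 × -0.069350 = 0.0137 eV.

0.0137 eV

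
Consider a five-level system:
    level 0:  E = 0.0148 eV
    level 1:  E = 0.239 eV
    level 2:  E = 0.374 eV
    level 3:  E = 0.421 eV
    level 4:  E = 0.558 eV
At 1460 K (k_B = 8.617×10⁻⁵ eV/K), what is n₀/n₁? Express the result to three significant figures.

k_BT = 8.617×10⁻⁵ × 1460 K = 0.12581 eV.
n₀/n₁ = exp[−(E₀−E₁)/kT] = exp(−(-0.2242 eV)/(0.12581 eV)) = exp(1.7821) = 5.94.

5.94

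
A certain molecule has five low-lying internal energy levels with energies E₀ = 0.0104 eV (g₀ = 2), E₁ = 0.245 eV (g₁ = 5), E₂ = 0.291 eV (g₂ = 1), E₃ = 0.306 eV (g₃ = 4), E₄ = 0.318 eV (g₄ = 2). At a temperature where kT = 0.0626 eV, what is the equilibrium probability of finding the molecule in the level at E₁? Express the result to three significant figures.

0.0541

Eᵢ/kT = 0.16613, 3.9137, 4.6486, 4.8882, 5.0799.
Z = Σ gᵢe^(−Eᵢ/kT) = 2·e^(−0.16613) + 5·e^(−3.9137) + 1·e^(−4.6486) + 4·e^(−4.8882) + 2·e^(−5.0799) = 1.6939 + 0.099832 + 0.0095750 + 0.030140 + 0.012441 = 1.8459.
P₁ = g₁ e^(−E₁/kT) / Z = 0.099832/1.8459 = 0.0541.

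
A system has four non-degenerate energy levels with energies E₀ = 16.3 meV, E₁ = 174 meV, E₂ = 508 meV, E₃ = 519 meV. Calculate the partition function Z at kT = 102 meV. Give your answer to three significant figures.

Z = 1.05

Eᵢ/kT = 0.15980, 1.7059, 4.9804, 5.0882.
Z = Σ e^(−Eᵢ/kT) = e^(−0.15980) + e^(−1.7059) + e^(−4.9804) + e^(−5.0882) = 0.85231 + 0.18161 + 0.0068713 + 0.0061691 = 1.0470.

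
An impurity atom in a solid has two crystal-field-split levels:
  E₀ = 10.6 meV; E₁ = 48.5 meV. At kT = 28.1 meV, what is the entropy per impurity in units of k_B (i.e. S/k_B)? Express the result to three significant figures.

Eᵢ/kT = 0.37722, 1.7260.
Z = Σ e^(−Eᵢ/kT) = e^(−0.37722) + e^(−1.7260) = 0.68577 + 0.17799 = 0.86376.
⟨E⟩ = Σ EᵢPᵢ = 18.410 meV.
S/k_B = ln Z + ⟨E⟩/kT = ln(0.86376) + 18.410/28.1 = -0.14646 + 0.65516 = 0.509.

0.509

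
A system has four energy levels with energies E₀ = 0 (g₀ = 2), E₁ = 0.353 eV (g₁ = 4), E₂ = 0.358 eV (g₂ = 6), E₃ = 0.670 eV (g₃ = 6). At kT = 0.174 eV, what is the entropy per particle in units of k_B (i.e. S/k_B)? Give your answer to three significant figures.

2.15

Eᵢ/kT = 0, 2.0287, 2.0575, 3.8506.
Z = Σ gᵢe^(−Eᵢ/kT) = 2·e^(−0) + 4·e^(−2.0287) + 6·e^(−2.0575) + 6·e^(−3.8506) = 2.0000 + 0.52603 + 0.76664 + 0.12760 = 3.4203.
⟨E⟩ = Σ EᵢPᵢ = 0.15953 eV.
S/k_B = ln Z + ⟨E⟩/kT = ln(3.4203) + 0.15953/0.174 = 1.2297 + 0.91684 = 2.15.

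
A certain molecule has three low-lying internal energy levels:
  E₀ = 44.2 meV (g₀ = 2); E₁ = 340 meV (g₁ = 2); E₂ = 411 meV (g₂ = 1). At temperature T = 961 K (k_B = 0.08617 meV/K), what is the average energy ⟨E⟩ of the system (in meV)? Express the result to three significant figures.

k_BT = 0.08617 × 961 K = 82.809 meV.
Eᵢ/kT = 0.53376, 4.1058, 4.9632.
Z = Σ gᵢe^(−Eᵢ/kT) = 2·e^(−0.53376) + 2·e^(−4.1058) + 1·e^(−4.9632) = 1.1728 + 0.032954 + 0.0069905 = 1.2127.
⟨E⟩ = Σ Eᵢ gᵢe^(−Eᵢ/kT) / Z = (44.2·1.1728 + 340·0.032954 + 411·0.0069905) / 1.2127 = 54.4 meV.

54.4 meV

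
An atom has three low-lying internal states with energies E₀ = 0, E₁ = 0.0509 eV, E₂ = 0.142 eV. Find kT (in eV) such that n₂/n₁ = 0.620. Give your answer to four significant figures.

0.1906 eV

n₂/n₁ = exp[−(E₂−E₁)/kT] = 0.620.
⇒ (E₂−E₁)/kT = ln(1/0.620) = ln(1.61290) = 0.478034.
kT = 0.0911 eV / 0.478034 = 0.1906 eV.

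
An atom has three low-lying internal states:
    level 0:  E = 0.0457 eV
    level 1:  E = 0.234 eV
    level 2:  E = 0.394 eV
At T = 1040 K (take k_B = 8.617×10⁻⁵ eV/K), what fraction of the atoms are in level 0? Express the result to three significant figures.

0.875

k_BT = 8.617×10⁻⁵ × 1040 K = 0.089617 eV.
Eᵢ/kT = 0.50995, 2.6111, 4.3965.
Z = Σ e^(−Eᵢ/kT) = e^(−0.50995) + e^(−2.6111) + e^(−4.3965) = 0.60053 + 0.073454 + 0.012320 = 0.68630.
P₀ = e^(−E₀/kT) / Z = 0.60053/0.68630 = 0.875.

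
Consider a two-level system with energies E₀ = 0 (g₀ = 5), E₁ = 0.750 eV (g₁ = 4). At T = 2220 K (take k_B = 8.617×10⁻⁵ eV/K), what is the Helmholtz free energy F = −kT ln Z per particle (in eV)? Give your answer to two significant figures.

-0.31 eV

k_BT = 8.617×10⁻⁵ × 2220 K = 0.1913 eV.
Eᵢ/kT = 0, 3.921.
Z = Σ gᵢe^(−Eᵢ/kT) = 5·e^(−0) + 4·e^(−3.921) = 5.000 + 0.07929 = 5.079.
F = −kT ln Z = −0.1913 × ln(5.079) = −0.1913 × 1.625 = -0.31 eV.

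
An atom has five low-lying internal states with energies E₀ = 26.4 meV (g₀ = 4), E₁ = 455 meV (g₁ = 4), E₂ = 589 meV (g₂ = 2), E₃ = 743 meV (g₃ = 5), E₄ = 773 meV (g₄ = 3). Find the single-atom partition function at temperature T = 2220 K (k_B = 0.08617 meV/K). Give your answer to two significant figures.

Z = 4.1

k_BT = 0.08617 × 2220 K = 191.3 meV.
Eᵢ/kT = 0.1380, 2.378, 3.079, 3.884, 4.041.
Z = Σ gᵢe^(−Eᵢ/kT) = 4·e^(−0.1380) + 4·e^(−2.378) + 2·e^(−3.079) + 5·e^(−3.884) + 3·e^(−4.041) = 3.484 + 0.3709 + 0.09201 + 0.1028 + 0.05274 = 4.102.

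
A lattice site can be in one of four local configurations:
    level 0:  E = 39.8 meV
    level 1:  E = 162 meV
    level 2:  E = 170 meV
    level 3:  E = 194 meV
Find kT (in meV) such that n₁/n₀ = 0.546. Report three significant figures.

202 meV

n₁/n₀ = exp[−(E₁−E₀)/kT] = 0.546.
⇒ (E₁−E₀)/kT = ln(1/0.546) = ln(1.8315) = 0.60514.
kT = 122.2 meV / 0.60514 = 202 meV.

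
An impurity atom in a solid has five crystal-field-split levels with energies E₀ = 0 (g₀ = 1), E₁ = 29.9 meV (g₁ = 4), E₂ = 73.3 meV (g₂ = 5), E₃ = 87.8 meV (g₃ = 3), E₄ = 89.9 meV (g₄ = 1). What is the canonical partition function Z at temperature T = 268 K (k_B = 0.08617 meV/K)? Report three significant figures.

Z = 2.39

k_BT = 0.08617 × 268 K = 23.094 meV.
Eᵢ/kT = 0, 1.2947, 3.1740, 3.8019, 3.8928.
Z = Σ gᵢe^(−Eᵢ/kT) = 1·e^(−0) + 4·e^(−1.2947) + 5·e^(−3.1740) + 3·e^(−3.8019) + 1·e^(−3.8928) = 1.0000 + 1.0959 + 0.20918 + 0.066985 + 0.020388 = 2.3925.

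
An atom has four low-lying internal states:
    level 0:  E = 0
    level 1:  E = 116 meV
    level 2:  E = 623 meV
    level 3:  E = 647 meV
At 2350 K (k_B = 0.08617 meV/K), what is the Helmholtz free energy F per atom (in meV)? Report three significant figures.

k_BT = 0.08617 × 2350 K = 202.50 meV.
Eᵢ/kT = 0, 0.57284, 3.0765, 3.1951.
Z = Σ e^(−Eᵢ/kT) = e^(−0) + e^(−0.57284) + e^(−3.0765) + e^(−3.1951) = 1.0000 + 0.56392 + 0.046120 + 0.040962 = 1.6510.
F = −kT ln Z = −202.50 × ln(1.6510) = −202.50 × 0.50138 = -102 meV.

-102 meV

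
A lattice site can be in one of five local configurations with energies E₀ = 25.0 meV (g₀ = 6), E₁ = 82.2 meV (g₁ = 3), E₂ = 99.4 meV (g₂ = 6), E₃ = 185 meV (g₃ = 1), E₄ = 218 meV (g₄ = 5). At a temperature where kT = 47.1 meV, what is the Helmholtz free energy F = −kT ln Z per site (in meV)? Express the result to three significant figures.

Eᵢ/kT = 0.53079, 1.7452, 2.1104, 3.9278, 4.6285.
Z = Σ gᵢe^(−Eᵢ/kT) = 6·e^(−0.53079) + 3·e^(−1.7452) + 6·e^(−2.1104) + 1·e^(−3.9278) + 5·e^(−4.6285) = 3.5288 + 0.52383 + 0.72714 + 0.019687 + 0.048847 = 4.8483.
F = −kT ln Z = −47.1 × ln(4.8483) = −47.1 × 1.5786 = -74.4 meV.

-74.4 meV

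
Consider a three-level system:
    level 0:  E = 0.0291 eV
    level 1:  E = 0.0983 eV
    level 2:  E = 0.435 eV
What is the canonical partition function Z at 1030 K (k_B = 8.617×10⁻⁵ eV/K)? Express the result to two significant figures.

Z = 1.1

k_BT = 8.617×10⁻⁵ × 1030 K = 0.08876 eV.
Eᵢ/kT = 0.3279, 1.107, 4.901.
Z = Σ e^(−Eᵢ/kT) = e^(−0.3279) + e^(−1.107) + e^(−4.901) = 0.7204 + 0.3305 + 0.007439 = 1.058.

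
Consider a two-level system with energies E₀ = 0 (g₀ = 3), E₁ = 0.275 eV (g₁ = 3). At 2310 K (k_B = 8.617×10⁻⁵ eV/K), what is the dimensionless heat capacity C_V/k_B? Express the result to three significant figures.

k_BT = 8.617×10⁻⁵ × 2310 K = 0.19905 eV.
Eᵢ/kT = 0, 1.3816.
Z = Σ gᵢe^(−Eᵢ/kT) = 3·e^(−0) + 3·e^(−1.3816) = 3.0000 + 0.75353 = 3.7535.
⟨E⟩ = 0.055207 eV, ⟨E²⟩ = 0.015182 eV².
C_V/k_B = (⟨E²⟩ − ⟨E⟩²)/(kT)² = (0.015182 − 0.0030478)/0.039621 = 0.306.

0.306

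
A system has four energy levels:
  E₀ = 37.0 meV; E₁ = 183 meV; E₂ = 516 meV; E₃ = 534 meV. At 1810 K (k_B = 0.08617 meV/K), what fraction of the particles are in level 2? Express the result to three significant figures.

k_BT = 0.08617 × 1810 K = 155.97 meV.
Eᵢ/kT = 0.23723, 1.1733, 3.3083, 3.4237.
Z = Σ e^(−Eᵢ/kT) = e^(−0.23723) + e^(−1.1733) + e^(−3.3083) + e^(−3.4237) = 0.78881 + 0.30934 + 0.036578 + 0.032592 = 1.1673.
P₂ = e^(−E₂/kT) / Z = 0.036578/1.1673 = 0.0313.

0.0313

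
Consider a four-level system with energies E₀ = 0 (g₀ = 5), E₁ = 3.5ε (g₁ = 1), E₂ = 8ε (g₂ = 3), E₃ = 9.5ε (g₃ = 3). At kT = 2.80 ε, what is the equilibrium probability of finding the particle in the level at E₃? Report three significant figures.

0.0181

Eᵢ/kT = 0, 1.2500, 2.8571, 3.3929.
Z = Σ gᵢe^(−Eᵢ/kT) = 5·e^(−0) + 1·e^(−1.2500) + 3·e^(−2.8571) + 3·e^(−3.3929) = 5.0000 + 0.28650 + 0.17231 + 0.10083 = 5.5596.
P₃ = g₃ e^(−E₃/kT) / Z = 0.10083/5.5596 = 0.0181.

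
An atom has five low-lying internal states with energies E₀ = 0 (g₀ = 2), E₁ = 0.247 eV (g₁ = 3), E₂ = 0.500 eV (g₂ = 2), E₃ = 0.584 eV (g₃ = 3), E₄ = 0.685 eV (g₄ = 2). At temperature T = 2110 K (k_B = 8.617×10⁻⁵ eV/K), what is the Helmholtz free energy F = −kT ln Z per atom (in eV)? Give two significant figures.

k_BT = 8.617×10⁻⁵ × 2110 K = 0.1818 eV.
Eᵢ/kT = 0, 1.359, 2.750, 3.212, 3.768.
Z = Σ gᵢe^(−Eᵢ/kT) = 2·e^(−0) + 3·e^(−1.359) + 2·e^(−2.750) + 3·e^(−3.212) + 2·e^(−3.768) = 2.000 + 0.7708 + 0.1279 + 0.1208 + 0.04620 = 3.066.
F = −kT ln Z = −0.1818 × ln(3.066) = −0.1818 × 1.120 = -0.20 eV.

-0.20 eV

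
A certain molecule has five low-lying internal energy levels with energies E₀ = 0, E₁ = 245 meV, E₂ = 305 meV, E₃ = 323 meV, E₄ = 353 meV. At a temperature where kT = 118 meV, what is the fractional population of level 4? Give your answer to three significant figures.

0.0382

Eᵢ/kT = 0, 2.0763, 2.5847, 2.7373, 2.9915.
Z = Σ e^(−Eᵢ/kT) = e^(−0) + e^(−2.0763) + e^(−2.5847) + e^(−2.7373) + e^(−2.9915) = 1.0000 + 0.12539 + 0.075419 + 0.064745 + 0.050212 = 1.3158.
P₄ = e^(−E₄/kT) / Z = 0.050212/1.3158 = 0.0382.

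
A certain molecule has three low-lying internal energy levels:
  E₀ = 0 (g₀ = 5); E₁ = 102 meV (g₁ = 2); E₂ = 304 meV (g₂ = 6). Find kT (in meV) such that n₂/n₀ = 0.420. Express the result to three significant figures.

n₂/n₀ = (g₂/g₀) exp[−(E₂−E₀)/kT] = 0.420.
⇒ (E₂−E₀)/kT = ln((6/5)/0.420) = ln(2.8571) = 1.0498.
kT = 304 meV / 1.0498 = 290 meV.

290 meV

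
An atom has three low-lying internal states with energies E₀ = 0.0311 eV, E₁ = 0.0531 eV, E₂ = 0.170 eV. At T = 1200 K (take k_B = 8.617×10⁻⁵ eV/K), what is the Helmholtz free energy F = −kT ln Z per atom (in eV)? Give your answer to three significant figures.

-0.0441 eV

k_BT = 8.617×10⁻⁵ × 1200 K = 0.10340 eV.
Eᵢ/kT = 0.30077, 0.51354, 1.6441.
Z = Σ e^(−Eᵢ/kT) = e^(−0.30077) + e^(−0.51354) + e^(−1.6441) = 0.74025 + 0.59837 + 0.19319 = 1.5318.
F = −kT ln Z = −0.10340 × ln(1.5318) = −0.10340 × 0.42644 = -0.0441 eV.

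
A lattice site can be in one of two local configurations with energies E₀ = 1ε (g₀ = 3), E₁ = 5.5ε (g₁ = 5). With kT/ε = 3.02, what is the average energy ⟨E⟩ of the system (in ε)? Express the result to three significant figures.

Eᵢ/kT = 0.33113, 1.8212.
Z = Σ gᵢe^(−Eᵢ/kT) = 3·e^(−0.33113) + 5·e^(−1.8212) = 2.1543 + 0.80916 = 2.9635.
⟨E⟩ = Σ Eᵢ gᵢe^(−Eᵢ/kT) / Z = (1·2.1543 + 5.5·0.80916) / 2.9635 = 2.23 ε.

2.23 ε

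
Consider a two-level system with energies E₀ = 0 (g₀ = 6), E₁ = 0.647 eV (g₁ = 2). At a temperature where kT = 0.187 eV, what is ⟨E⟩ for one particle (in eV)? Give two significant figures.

0.0067 eV

Eᵢ/kT = 0, 3.460.
Z = Σ gᵢe^(−Eᵢ/kT) = 6·e^(−0) + 2·e^(−3.460) = 6.000 + 0.06286 = 6.063.
⟨E⟩ = Σ Eᵢ gᵢe^(−Eᵢ/kT) / Z = (0·6.000 + 0.647·0.06286) / 6.063 = 0.0067 eV.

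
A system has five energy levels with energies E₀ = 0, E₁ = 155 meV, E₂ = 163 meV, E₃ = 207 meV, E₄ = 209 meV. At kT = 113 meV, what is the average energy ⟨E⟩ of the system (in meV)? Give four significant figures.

Eᵢ/kT = 0, 1.37168, 1.44248, 1.83186, 1.84956.
Z = Σ e^(−Eᵢ/kT) = e^(−0) + e^(−1.37168) + e^(−1.44248) + e^(−1.83186) + e^(−1.84956) = 1.00000 + 0.253680 + 0.236341 + 0.160115 + 0.157306 = 1.80744.
⟨E⟩ = Σ Eᵢ e^(−Eᵢ/kT) / Z = (0·1.00000 + 155·0.253680 + 163·0.236341 + 207·0.160115 + 209·0.157306) / 1.80744 = 79.60 meV.

79.60 meV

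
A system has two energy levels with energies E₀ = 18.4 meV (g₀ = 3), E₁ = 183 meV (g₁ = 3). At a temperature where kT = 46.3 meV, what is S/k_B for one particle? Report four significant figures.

1.226

Eᵢ/kT = 0.397408, 3.95248.
Z = Σ gᵢe^(−Eᵢ/kT) = 3·e^(−0.397408) + 3·e^(−3.95248) = 2.01618 + 0.0576210 = 2.07380.
⟨E⟩ = Σ EᵢPᵢ = 22.9735 meV.
S/k_B = ln Z + ⟨E⟩/kT = ln(2.07380) + 22.9735/46.3 = 0.729383 + 0.496188 = 1.226.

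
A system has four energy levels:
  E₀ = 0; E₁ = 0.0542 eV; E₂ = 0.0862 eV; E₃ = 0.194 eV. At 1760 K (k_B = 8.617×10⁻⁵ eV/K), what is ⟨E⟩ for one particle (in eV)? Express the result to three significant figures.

k_BT = 8.617×10⁻⁵ × 1760 K = 0.15166 eV.
Eᵢ/kT = 0, 0.35738, 0.56838, 1.2792.
Z = Σ e^(−Eᵢ/kT) = e^(−0) + e^(−0.35738) + e^(−0.56838) + e^(−1.2792) = 1.0000 + 0.69951 + 0.56644 + 0.27826 = 2.5442.
⟨E⟩ = Σ Eᵢ e^(−Eᵢ/kT) / Z = (0·1.0000 + 0.0542·0.69951 + 0.0862·0.56644 + 0.194·0.27826) / 2.5442 = 0.0553 eV.

0.0553 eV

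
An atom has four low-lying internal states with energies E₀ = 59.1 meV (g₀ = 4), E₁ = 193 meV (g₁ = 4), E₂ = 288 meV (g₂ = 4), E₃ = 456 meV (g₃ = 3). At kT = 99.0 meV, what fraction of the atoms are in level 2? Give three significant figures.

Eᵢ/kT = 0.59697, 1.9495, 2.9091, 4.6061.
Z = Σ gᵢe^(−Eᵢ/kT) = 4·e^(−0.59697) + 4·e^(−1.9495) + 4·e^(−2.9091) + 3·e^(−4.6061) = 2.2019 + 0.56938 + 0.21810 + 0.029972 = 3.0194.
P₂ = g₂ e^(−E₂/kT) / Z = 0.21810/3.0194 = 0.0722.

0.0722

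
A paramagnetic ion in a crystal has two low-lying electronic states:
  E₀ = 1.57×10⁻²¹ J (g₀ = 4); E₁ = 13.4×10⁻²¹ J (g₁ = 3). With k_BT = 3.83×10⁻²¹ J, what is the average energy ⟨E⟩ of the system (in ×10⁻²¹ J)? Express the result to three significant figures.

Eᵢ/kT = 0.40992, 3.4987.
Z = Σ gᵢe^(−Eᵢ/kT) = 4·e^(−0.40992) + 3·e^(−3.4987) = 2.6548 + 0.090710 = 2.7455.
⟨E⟩ = Σ Eᵢ gᵢe^(−Eᵢ/kT) / Z = (1.57·2.6548 + 13.4·0.090710) / 2.7455 = 1.96 ×10⁻²¹ J.

1.96 ×10⁻²¹ J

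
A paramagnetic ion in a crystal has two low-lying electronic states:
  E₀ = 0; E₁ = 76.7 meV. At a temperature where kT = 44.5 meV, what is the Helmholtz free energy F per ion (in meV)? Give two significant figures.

-7.3 meV

Eᵢ/kT = 0, 1.724.
Z = Σ e^(−Eᵢ/kT) = e^(−0) + e^(−1.724) = 1.000 + 0.1784 = 1.178.
F = −kT ln Z = −44.5 × ln(1.178) = −44.5 × 0.1638 = -7.3 meV.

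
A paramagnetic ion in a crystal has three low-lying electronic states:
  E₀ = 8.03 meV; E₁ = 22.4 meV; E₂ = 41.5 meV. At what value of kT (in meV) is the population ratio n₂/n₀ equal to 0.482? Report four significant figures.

n₂/n₀ = exp[−(E₂−E₀)/kT] = 0.482.
⇒ (E₂−E₀)/kT = ln(1/0.482) = ln(2.07469) = 0.729812.
kT = 33.47 meV / 0.729812 = 45.86 meV.

45.86 meV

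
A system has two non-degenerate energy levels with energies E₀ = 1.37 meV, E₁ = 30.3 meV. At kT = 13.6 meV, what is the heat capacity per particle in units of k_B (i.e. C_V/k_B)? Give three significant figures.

0.431

Eᵢ/kT = 0.10074, 2.2279.
Z = Σ e^(−Eᵢ/kT) = e^(−0.10074) + e^(−2.2279) = 0.90417 + 0.10775 = 1.0119.
⟨E⟩ = 4.4506 meV, ⟨E²⟩ = 99.438 meV².
C_V/k_B = (⟨E²⟩ − ⟨E⟩²)/(kT)² = (99.438 − 19.808)/184.96 = 0.431.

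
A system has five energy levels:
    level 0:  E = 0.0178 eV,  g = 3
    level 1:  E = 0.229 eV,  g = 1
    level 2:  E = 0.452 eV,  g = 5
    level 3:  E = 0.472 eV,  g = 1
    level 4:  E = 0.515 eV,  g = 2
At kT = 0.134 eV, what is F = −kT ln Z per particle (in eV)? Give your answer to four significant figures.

Eᵢ/kT = 0.132836, 1.70896, 3.37313, 3.52239, 3.84328.
Z = Σ gᵢe^(−Eᵢ/kT) = 3·e^(−0.132836) + 1·e^(−1.70896) + 5·e^(−3.37313) + 1·e^(−3.52239) + 2·e^(−3.84328) = 2.62683 + 0.181054 + 0.171411 + 0.0295288 + 0.0428464 = 3.05167.
F = −kT ln Z = −0.134 × ln(3.05167) = −0.134 × 1.11569 = -0.1495 eV.

-0.1495 eV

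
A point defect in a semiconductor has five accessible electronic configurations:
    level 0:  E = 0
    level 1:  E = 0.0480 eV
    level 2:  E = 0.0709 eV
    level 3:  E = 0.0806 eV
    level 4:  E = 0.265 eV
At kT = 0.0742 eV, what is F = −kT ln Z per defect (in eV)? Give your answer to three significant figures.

Eᵢ/kT = 0, 0.64690, 0.95553, 1.0863, 3.5714.
Z = Σ e^(−Eᵢ/kT) = e^(−0) + e^(−0.64690) + e^(−0.95553) + e^(−1.0863) + e^(−3.5714) = 1.0000 + 0.52367 + 0.38461 + 0.33746 + 0.028116 = 2.2739.
F = −kT ln Z = −0.0742 × ln(2.2739) = −0.0742 × 0.82150 = -0.0610 eV.

-0.0610 eV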